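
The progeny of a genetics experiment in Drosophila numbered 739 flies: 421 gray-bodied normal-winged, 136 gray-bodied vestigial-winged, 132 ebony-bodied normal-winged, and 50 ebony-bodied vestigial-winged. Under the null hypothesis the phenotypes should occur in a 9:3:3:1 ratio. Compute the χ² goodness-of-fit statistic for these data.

The 9:3:3:1 ratio has 16 parts, so with N = 739 the expected counts are:
  gray-bodied normal-winged: 739 × 9/16 = 415.6875
  gray-bodied vestigial-winged: 739 × 3/16 = 138.5625
  ebony-bodied normal-winged: 739 × 3/16 = 138.5625
  ebony-bodied vestigial-winged: 739 × 1/16 = 46.1875
χ² = Σ (O − E)² / E
  gray-bodied normal-winged: (421 − 415.6875)² / 415.6875 = 0.0679
  gray-bodied vestigial-winged: (136 − 138.5625)² / 138.5625 = 0.0474
  ebony-bodied normal-winged: (132 − 138.5625)² / 138.5625 = 0.3108
  ebony-bodied vestigial-winged: (50 − 46.1875)² / 46.1875 = 0.3147
χ² = 0.0679 + 0.0474 + 0.3108 + 0.3147 = 0.7408 ≈ 0.741

0.741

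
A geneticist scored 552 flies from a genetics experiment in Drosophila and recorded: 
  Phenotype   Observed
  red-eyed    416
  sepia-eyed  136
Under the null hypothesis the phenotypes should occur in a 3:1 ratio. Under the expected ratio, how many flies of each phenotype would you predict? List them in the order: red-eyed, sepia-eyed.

414, 138

Expected counts for N = 552 under a 3:1 ratio (total parts = 4):
  red-eyed: 552 × 3/4 = 414
  sepia-eyed: 552 × 1/4 = 138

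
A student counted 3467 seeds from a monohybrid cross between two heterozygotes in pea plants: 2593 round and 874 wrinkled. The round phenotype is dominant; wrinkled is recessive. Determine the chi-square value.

For a monohybrid cross between heterozygotes with complete dominance, the expected phenotypic ratio is 3:1.
Under the 3:1 hypothesis (Σ ratio = 4, N = 3467):
  round: 3467 × 3/4 = 2600.25
  wrinkled: 3467 × 1/4 = 866.75
χ² = Σ (O − E)² / E
  round: (2593 − 2600.25)² / 2600.25 = 0.0202
  wrinkled: (874 − 866.75)² / 866.75 = 0.0606
χ² = 0.0202 + 0.0606 = 0.0808 ≈ 0.081

0.081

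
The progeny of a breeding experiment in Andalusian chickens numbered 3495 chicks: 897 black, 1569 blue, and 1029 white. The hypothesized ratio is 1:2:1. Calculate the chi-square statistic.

Expected counts for N = 3495 under a 1:2:1 ratio (total parts = 4):
  black: 3495 × 1/4 = 873.75
  blue: 3495 × 2/4 = 1747.5
  white: 3495 × 1/4 = 873.75
χ² = Σ (O − E)² / E
  black: (897 − 873.75)² / 873.75 = 0.6187
  blue: (1569 − 1747.5)² / 1747.5 = 18.2330
  white: (1029 − 873.75)² / 873.75 = 27.5852
χ² = 0.6187 + 18.2330 + 27.5852 = 46.4369 ≈ 46.437

46.437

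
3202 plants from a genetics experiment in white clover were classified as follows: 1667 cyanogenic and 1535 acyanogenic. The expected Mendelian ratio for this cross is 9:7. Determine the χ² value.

22.830

Expected counts for N = 3202 under a 9:7 ratio (total parts = 16):
  cyanogenic: 3202 × 9/16 = 1801.125
  acyanogenic: 3202 × 7/16 = 1400.875
χ² = Σ (O − E)² / E
  cyanogenic: (1667 − 1801.125)² / 1801.125 = 9.9879
  acyanogenic: (1535 − 1400.875)² / 1400.875 = 12.8416
χ² = 9.9879 + 12.8416 = 22.8295 ≈ 22.830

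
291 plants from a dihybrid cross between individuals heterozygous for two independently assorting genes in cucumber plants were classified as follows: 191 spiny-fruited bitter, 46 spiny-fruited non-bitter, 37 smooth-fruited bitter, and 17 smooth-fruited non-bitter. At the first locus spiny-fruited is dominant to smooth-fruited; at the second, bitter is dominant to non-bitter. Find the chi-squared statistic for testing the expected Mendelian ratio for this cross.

11.632

A dihybrid F₂ with independent assortment and complete dominance at both loci gives a 9:3:3:1 phenotypic ratio.
Expected counts for N = 291 under a 9:3:3:1 ratio (total parts = 16):
  spiny-fruited bitter: 291 × 9/16 = 163.6875
  spiny-fruited non-bitter: 291 × 3/16 = 54.5625
  smooth-fruited bitter: 291 × 3/16 = 54.5625
  smooth-fruited non-bitter: 291 × 1/16 = 18.1875
χ² = Σ (O − E)² / E
  spiny-fruited bitter: (191 − 163.6875)² / 163.6875 = 4.5573
  spiny-fruited non-bitter: (46 − 54.5625)² / 54.5625 = 1.3437
  smooth-fruited bitter: (37 − 54.5625)² / 54.5625 = 5.6530
  smooth-fruited non-bitter: (17 − 18.1875)² / 18.1875 = 0.0775
χ² = 4.5573 + 1.3437 + 5.6530 + 0.0775 = 11.6315 ≈ 11.632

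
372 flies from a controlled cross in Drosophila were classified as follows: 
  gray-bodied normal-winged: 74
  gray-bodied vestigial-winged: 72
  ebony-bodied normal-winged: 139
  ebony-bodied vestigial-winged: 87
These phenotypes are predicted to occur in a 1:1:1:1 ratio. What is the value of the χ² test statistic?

31.763

Under the 1:1:1:1 hypothesis (Σ ratio = 4, N = 372):
  gray-bodied normal-winged: 372 × 1/4 = 93
  gray-bodied vestigial-winged: 372 × 1/4 = 93
  ebony-bodied normal-winged: 372 × 1/4 = 93
  ebony-bodied vestigial-winged: 372 × 1/4 = 93
χ² = Σ (O − E)² / E
  gray-bodied normal-winged: (74 − 93)² / 93 = 3.8817
  gray-bodied vestigial-winged: (72 − 93)² / 93 = 4.7419
  ebony-bodied normal-winged: (139 − 93)² / 93 = 22.7527
  ebony-bodied vestigial-winged: (87 − 93)² / 93 = 0.3871
χ² = 3.8817 + 4.7419 + 22.7527 + 0.3871 = 31.7634 ≈ 31.763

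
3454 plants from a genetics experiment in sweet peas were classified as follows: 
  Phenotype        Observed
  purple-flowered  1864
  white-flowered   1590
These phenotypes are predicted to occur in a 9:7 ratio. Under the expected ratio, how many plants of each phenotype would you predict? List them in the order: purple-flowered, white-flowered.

Total ratio parts = 16. Expected numbers out of 3454:
  purple-flowered: 3454 × 9/16 = 1942.875
  white-flowered: 3454 × 7/16 = 1511.125

1942.875, 1511.125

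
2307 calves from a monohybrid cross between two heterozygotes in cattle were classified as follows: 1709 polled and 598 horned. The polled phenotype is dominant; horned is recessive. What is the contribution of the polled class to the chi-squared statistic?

For a monohybrid cross between heterozygotes with complete dominance, the expected phenotypic ratio is 3:1.
Under the 3:1 hypothesis (Σ ratio = 4, N = 2307):
  polled: 2307 × 3/4 = 1730.25
  horned: 2307 × 1/4 = 576.75
Contribution of polled: (1709 − 1730.25)² / 1730.25 = 0.2610

0.261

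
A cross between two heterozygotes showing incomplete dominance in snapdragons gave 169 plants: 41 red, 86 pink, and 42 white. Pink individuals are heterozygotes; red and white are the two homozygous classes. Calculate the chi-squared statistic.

With incomplete dominance, a heterozygote × heterozygote cross gives a 1:2:1 phenotypic ratio.
Total ratio parts = 4. Expected numbers out of 169:
  red: 169 × 1/4 = 42.25
  pink: 169 × 2/4 = 84.5
  white: 169 × 1/4 = 42.25
χ² = Σ (O − E)² / E
  red: (41 − 42.25)² / 42.25 = 0.0370
  pink: (86 − 84.5)² / 84.5 = 0.0266
  white: (42 − 42.25)² / 42.25 = 0.0015
χ² = 0.0370 + 0.0266 + 0.0015 = 0.0651 ≈ 0.065

0.065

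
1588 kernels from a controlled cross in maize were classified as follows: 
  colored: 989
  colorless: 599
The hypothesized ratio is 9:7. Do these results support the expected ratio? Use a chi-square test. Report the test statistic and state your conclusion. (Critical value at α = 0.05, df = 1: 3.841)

23.460; not consistent

Under the 9:7 hypothesis (Σ ratio = 16, N = 1588):
  colored: 1588 × 9/16 = 893.25
  colorless: 1588 × 7/16 = 694.75
χ² = Σ (O − E)² / E
  colored: (989 − 893.25)² / 893.25 = 10.2637
  colorless: (599 − 694.75)² / 694.75 = 13.1962
χ² = 10.2637 + 13.1962 = 23.4599 ≈ 23.460
Degrees of freedom = 2 − 1 = 1; critical value at α = 0.05 is 3.841.
Since 23.460 > 3.841, we reject the null hypothesis — the data do not fit the 9:7 ratio.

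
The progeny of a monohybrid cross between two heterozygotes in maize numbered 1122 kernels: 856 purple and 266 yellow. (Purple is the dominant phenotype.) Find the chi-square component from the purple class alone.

0.250

For a monohybrid cross between heterozygotes with complete dominance, the expected phenotypic ratio is 3:1.
Under the 3:1 hypothesis (Σ ratio = 4, N = 1122):
  purple: 1122 × 3/4 = 841.5
  yellow: 1122 × 1/4 = 280.5
Contribution of purple: (856 − 841.5)² / 841.5 = 0.2499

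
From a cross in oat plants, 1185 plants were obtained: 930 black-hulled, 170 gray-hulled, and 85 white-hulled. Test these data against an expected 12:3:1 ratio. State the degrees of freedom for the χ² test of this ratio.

2

A goodness-of-fit test with 3 phenotype classes has df = 3 − 1 = 2.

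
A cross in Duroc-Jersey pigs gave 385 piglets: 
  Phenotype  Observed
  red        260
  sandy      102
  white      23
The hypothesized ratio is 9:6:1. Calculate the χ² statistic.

21.197

Under the 9:6:1 hypothesis (Σ ratio = 16, N = 385):
  red: 385 × 9/16 = 216.5625
  sandy: 385 × 6/16 = 144.375
  white: 385 × 1/16 = 24.0625
χ² = Σ (O − E)² / E
  red: (260 − 216.5625)² / 216.5625 = 8.7126
  sandy: (102 − 144.375)² / 144.375 = 12.4373
  white: (23 − 24.0625)² / 24.0625 = 0.0469
χ² = 8.7126 + 12.4373 + 0.0469 = 21.1968 ≈ 21.197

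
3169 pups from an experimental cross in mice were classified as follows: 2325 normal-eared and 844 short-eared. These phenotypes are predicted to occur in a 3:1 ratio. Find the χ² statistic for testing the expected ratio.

The 3:1 ratio has 4 parts, so with N = 3169 the expected counts are:
  normal-eared: 3169 × 3/4 = 2376.75
  short-eared: 3169 × 1/4 = 792.25
χ² = Σ (O − E)² / E
  normal-eared: (2325 − 2376.75)² / 2376.75 = 1.1268
  short-eared: (844 − 792.25)² / 792.25 = 3.3803
χ² = 1.1268 + 3.3803 = 4.5071 ≈ 4.507

4.507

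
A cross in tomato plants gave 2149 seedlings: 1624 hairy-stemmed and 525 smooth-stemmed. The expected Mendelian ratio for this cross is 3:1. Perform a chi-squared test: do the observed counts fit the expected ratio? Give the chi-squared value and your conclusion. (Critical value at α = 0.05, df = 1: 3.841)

Expected counts for N = 2149 under a 3:1 ratio (total parts = 4):
  hairy-stemmed: 2149 × 3/4 = 1611.75
  smooth-stemmed: 2149 × 1/4 = 537.25
χ² = Σ (O − E)² / E
  hairy-stemmed: (1624 − 1611.75)² / 1611.75 = 0.0931
  smooth-stemmed: (525 − 537.25)² / 537.25 = 0.2793
χ² = 0.0931 + 0.2793 = 0.3724 ≈ 0.372
Degrees of freedom = 2 − 1 = 1; critical value at α = 0.05 is 3.841.
Since 0.372 < 3.841, we fail to reject the null hypothesis — the data are consistent with the 3:1 ratio.

0.372; consistent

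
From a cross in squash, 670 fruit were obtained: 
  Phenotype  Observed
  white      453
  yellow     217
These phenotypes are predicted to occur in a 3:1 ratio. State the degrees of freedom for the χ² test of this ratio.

1

A goodness-of-fit test with 2 phenotype classes has df = 2 − 1 = 1.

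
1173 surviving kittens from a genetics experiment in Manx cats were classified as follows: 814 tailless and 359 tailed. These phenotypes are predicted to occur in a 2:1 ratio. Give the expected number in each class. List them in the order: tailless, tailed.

Total ratio parts = 3. Expected numbers out of 1173:
  tailless: 1173 × 2/3 = 782
  tailed: 1173 × 1/3 = 391

782, 391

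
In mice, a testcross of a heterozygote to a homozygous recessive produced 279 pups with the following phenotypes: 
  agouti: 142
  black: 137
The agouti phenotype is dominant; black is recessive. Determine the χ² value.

0.090

A testcross of a heterozygote (Aa × aa) gives a 1:1 phenotypic ratio.
Expected counts for N = 279 under a 1:1 ratio (total parts = 2):
  agouti: 279 × 1/2 = 139.5
  black: 279 × 1/2 = 139.5
χ² = Σ (O − E)² / E
  agouti: (142 − 139.5)² / 139.5 = 0.0448
  black: (137 − 139.5)² / 139.5 = 0.0448
χ² = 0.0448 + 0.0448 = 0.0896 ≈ 0.090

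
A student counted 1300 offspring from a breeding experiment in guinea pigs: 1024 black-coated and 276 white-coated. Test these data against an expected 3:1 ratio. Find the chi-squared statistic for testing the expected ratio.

The 3:1 ratio has 4 parts, so with N = 1300 the expected counts are:
  black-coated: 1300 × 3/4 = 975
  white-coated: 1300 × 1/4 = 325
χ² = Σ (O − E)² / E
  black-coated: (1024 − 975)² / 975 = 2.4626
  white-coated: (276 − 325)² / 325 = 7.3877
χ² = 2.4626 + 7.3877 = 9.8503 ≈ 9.850

9.850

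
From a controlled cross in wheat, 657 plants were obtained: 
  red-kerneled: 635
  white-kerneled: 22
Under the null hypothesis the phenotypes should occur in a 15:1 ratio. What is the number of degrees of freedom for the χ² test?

1

A goodness-of-fit test with 2 phenotype classes has df = 2 − 1 = 1.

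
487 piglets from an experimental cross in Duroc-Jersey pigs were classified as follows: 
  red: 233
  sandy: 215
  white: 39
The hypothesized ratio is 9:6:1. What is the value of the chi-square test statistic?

14.266

Total ratio parts = 16. Expected numbers out of 487:
  red: 487 × 9/16 = 273.9375
  sandy: 487 × 6/16 = 182.625
  white: 487 × 1/16 = 30.4375
χ² = Σ (O − E)² / E
  red: (233 − 273.9375)² / 273.9375 = 6.1177
  sandy: (215 − 182.625)² / 182.625 = 5.7393
  white: (39 − 30.4375)² / 30.4375 = 2.4088
χ² = 6.1177 + 5.7393 + 2.4088 = 14.2658 ≈ 14.266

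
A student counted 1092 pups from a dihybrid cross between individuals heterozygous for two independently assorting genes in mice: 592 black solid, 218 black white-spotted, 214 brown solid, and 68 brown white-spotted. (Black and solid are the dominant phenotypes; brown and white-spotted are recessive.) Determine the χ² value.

2.082

A dihybrid F₂ with independent assortment and complete dominance at both loci gives a 9:3:3:1 phenotypic ratio.
The 9:3:3:1 ratio has 16 parts, so with N = 1092 the expected counts are:
  black solid: 1092 × 9/16 = 614.25
  black white-spotted: 1092 × 3/16 = 204.75
  brown solid: 1092 × 3/16 = 204.75
  brown white-spotted: 1092 × 1/16 = 68.25
χ² = Σ (O − E)² / E
  black solid: (592 − 614.25)² / 614.25 = 0.8060
  black white-spotted: (218 − 204.75)² / 204.75 = 0.8574
  brown solid: (214 − 204.75)² / 204.75 = 0.4179
  brown white-spotted: (68 − 68.25)² / 68.25 = 0.0009
χ² = 0.8060 + 0.8574 + 0.4179 + 0.0009 = 2.0822 ≈ 2.082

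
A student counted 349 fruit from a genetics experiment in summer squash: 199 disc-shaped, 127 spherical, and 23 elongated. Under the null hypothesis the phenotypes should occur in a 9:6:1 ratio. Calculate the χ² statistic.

0.216

Expected counts for N = 349 under a 9:6:1 ratio (total parts = 16):
  disc-shaped: 349 × 9/16 = 196.3125
  spherical: 349 × 6/16 = 130.875
  elongated: 349 × 1/16 = 21.8125
χ² = Σ (O − E)² / E
  disc-shaped: (199 − 196.3125)² / 196.3125 = 0.0368
  spherical: (127 − 130.875)² / 130.875 = 0.1147
  elongated: (23 − 21.8125)² / 21.8125 = 0.0646
χ² = 0.0368 + 0.1147 + 0.0646 = 0.2161 ≈ 0.216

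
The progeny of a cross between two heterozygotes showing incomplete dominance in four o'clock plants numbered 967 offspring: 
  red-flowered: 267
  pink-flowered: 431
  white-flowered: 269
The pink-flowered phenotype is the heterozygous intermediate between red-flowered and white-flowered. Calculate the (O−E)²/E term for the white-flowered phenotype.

3.072

With incomplete dominance, a heterozygote × heterozygote cross gives a 1:2:1 phenotypic ratio.
The 1:2:1 ratio has 4 parts, so with N = 967 the expected counts are:
  red-flowered: 967 × 1/4 = 241.75
  pink-flowered: 967 × 2/4 = 483.5
  white-flowered: 967 × 1/4 = 241.75
Contribution of white-flowered: (269 − 241.75)² / 241.75 = 3.0716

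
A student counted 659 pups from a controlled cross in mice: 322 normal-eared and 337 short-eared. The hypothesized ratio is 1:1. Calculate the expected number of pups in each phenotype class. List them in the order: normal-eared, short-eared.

329.5, 329.5

Under the 1:1 hypothesis (Σ ratio = 2, N = 659):
  normal-eared: 659 × 1/2 = 329.5
  short-eared: 659 × 1/2 = 329.5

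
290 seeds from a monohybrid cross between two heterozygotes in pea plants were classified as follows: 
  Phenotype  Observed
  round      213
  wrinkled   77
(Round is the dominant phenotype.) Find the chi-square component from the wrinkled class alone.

For a monohybrid cross between heterozygotes with complete dominance, the expected phenotypic ratio is 3:1.
Total ratio parts = 4. Expected numbers out of 290:
  round: 290 × 3/4 = 217.5
  wrinkled: 290 × 1/4 = 72.5
Contribution of wrinkled: (77 − 72.5)² / 72.5 = 0.2793

0.279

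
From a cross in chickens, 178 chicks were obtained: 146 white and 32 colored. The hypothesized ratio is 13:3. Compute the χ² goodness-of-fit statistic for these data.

0.070

Under the 13:3 hypothesis (Σ ratio = 16, N = 178):
  white: 178 × 13/16 = 144.625
  colored: 178 × 3/16 = 33.375
χ² = Σ (O − E)² / E
  white: (146 − 144.625)² / 144.625 = 0.0131
  colored: (32 − 33.375)² / 33.375 = 0.0566
χ² = 0.0131 + 0.0566 = 0.0697 ≈ 0.070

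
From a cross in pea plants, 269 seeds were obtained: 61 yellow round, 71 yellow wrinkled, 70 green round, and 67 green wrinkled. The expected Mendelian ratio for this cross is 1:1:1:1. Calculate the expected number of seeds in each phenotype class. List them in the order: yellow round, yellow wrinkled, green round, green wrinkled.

The 1:1:1:1 ratio has 4 parts, so with N = 269 the expected counts are:
  yellow round: 269 × 1/4 = 67.25
  yellow wrinkled: 269 × 1/4 = 67.25
  green round: 269 × 1/4 = 67.25
  green wrinkled: 269 × 1/4 = 67.25

67.25, 67.25, 67.25, 67.25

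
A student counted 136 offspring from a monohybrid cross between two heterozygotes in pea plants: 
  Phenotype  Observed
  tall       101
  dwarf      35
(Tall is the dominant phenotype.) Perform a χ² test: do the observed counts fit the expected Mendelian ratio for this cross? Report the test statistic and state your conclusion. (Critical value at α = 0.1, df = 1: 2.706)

For a monohybrid cross between heterozygotes with complete dominance, the expected phenotypic ratio is 3:1.
Expected counts for N = 136 under a 3:1 ratio (total parts = 4):
  tall: 136 × 3/4 = 102
  dwarf: 136 × 1/4 = 34
χ² = Σ (O − E)² / E
  tall: (101 − 102)² / 102 = 0.0098
  dwarf: (35 − 34)² / 34 = 0.0294
χ² = 0.0098 + 0.0294 = 0.0392 ≈ 0.039
Degrees of freedom = 2 − 1 = 1; critical value at α = 0.1 is 2.706.
Since 0.039 < 2.706, we fail to reject the null hypothesis — the data are consistent with the 3:1 ratio.

0.039; consistent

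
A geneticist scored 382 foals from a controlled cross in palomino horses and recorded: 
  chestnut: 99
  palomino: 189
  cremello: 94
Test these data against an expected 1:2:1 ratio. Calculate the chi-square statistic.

Expected counts for N = 382 under a 1:2:1 ratio (total parts = 4):
  chestnut: 382 × 1/4 = 95.5
  palomino: 382 × 2/4 = 191
  cremello: 382 × 1/4 = 95.5
χ² = Σ (O − E)² / E
  chestnut: (99 − 95.5)² / 95.5 = 0.1283
  palomino: (189 − 191)² / 191 = 0.0209
  cremello: (94 − 95.5)² / 95.5 = 0.0236
χ² = 0.1283 + 0.0209 + 0.0236 = 0.1728 ≈ 0.173

0.173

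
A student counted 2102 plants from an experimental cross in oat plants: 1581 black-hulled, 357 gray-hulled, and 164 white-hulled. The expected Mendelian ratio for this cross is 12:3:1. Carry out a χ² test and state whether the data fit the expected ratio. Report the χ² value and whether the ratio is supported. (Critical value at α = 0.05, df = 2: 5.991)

11.612; not consistent

Under the 12:3:1 hypothesis (Σ ratio = 16, N = 2102):
  black-hulled: 2102 × 12/16 = 1576.5
  gray-hulled: 2102 × 3/16 = 394.125
  white-hulled: 2102 × 1/16 = 131.375
χ² = Σ (O − E)² / E
  black-hulled: (1581 − 1576.5)² / 1576.5 = 0.0128
  gray-hulled: (357 − 394.125)² / 394.125 = 3.4970
  white-hulled: (164 − 131.375)² / 131.375 = 8.1019
χ² = 0.0128 + 3.4970 + 8.1019 = 11.6117 ≈ 11.612
Degrees of freedom = 3 − 1 = 2; critical value at α = 0.05 is 5.991.
Since 11.612 > 5.991, we reject the null hypothesis — the data do not fit the 12:3:1 ratio.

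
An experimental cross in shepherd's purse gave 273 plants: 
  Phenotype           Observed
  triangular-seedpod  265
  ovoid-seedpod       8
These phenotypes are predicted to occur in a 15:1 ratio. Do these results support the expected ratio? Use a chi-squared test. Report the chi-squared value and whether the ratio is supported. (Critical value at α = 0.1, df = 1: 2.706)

5.134; not consistent

Total ratio parts = 16. Expected numbers out of 273:
  triangular-seedpod: 273 × 15/16 = 255.9375
  ovoid-seedpod: 273 × 1/16 = 17.0625
χ² = Σ (O − E)² / E
  triangular-seedpod: (265 − 255.9375)² / 255.9375 = 0.3209
  ovoid-seedpod: (8 − 17.0625)² / 17.0625 = 4.8134
χ² = 0.3209 + 4.8134 = 5.1343 ≈ 5.134
Degrees of freedom = 2 − 1 = 1; critical value at α = 0.1 is 2.706.
Since 5.134 > 2.706, we reject the null hypothesis — the data do not fit the 15:1 ratio.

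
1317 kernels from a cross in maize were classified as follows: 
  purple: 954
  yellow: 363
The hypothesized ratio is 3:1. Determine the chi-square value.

Under the 3:1 hypothesis (Σ ratio = 4, N = 1317):
  purple: 1317 × 3/4 = 987.75
  yellow: 1317 × 1/4 = 329.25
χ² = Σ (O − E)² / E
  purple: (954 − 987.75)² / 987.75 = 1.1532
  yellow: (363 − 329.25)² / 329.25 = 3.4596
χ² = 1.1532 + 3.4596 = 4.6128 ≈ 4.613

4.613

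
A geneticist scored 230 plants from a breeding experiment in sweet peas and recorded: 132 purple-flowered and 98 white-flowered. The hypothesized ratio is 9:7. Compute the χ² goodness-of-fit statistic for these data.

Expected counts for N = 230 under a 9:7 ratio (total parts = 16):
  purple-flowered: 230 × 9/16 = 129.375
  white-flowered: 230 × 7/16 = 100.625
χ² = Σ (O − E)² / E
  purple-flowered: (132 − 129.375)² / 129.375 = 0.0533
  white-flowered: (98 − 100.625)² / 100.625 = 0.0685
χ² = 0.0533 + 0.0685 = 0.1218 ≈ 0.122

0.122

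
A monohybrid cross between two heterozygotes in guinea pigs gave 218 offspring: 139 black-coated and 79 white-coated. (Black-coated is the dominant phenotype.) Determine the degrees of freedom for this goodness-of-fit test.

For a monohybrid cross between heterozygotes with complete dominance, the expected phenotypic ratio is 3:1.
A goodness-of-fit test with 2 phenotype classes has df = 2 − 1 = 1.

1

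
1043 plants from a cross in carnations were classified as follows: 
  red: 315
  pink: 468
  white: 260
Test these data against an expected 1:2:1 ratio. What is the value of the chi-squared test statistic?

16.778

Expected counts for N = 1043 under a 1:2:1 ratio (total parts = 4):
  red: 1043 × 1/4 = 260.75
  pink: 1043 × 2/4 = 521.5
  white: 1043 × 1/4 = 260.75
χ² = Σ (O − E)² / E
  red: (315 − 260.75)² / 260.75 = 11.2869
  pink: (468 − 521.5)² / 521.5 = 5.4885
  white: (260 − 260.75)² / 260.75 = 0.0022
χ² = 11.2869 + 5.4885 + 0.0022 = 16.7776 ≈ 16.778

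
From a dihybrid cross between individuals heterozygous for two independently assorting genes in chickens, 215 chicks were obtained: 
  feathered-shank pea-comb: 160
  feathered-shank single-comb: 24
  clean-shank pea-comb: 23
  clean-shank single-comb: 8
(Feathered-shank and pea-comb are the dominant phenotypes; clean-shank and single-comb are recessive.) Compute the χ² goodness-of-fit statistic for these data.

A dihybrid F₂ with independent assortment and complete dominance at both loci gives a 9:3:3:1 phenotypic ratio.
The 9:3:3:1 ratio has 16 parts, so with N = 215 the expected counts are:
  feathered-shank pea-comb: 215 × 9/16 = 120.9375
  feathered-shank single-comb: 215 × 3/16 = 40.3125
  clean-shank pea-comb: 215 × 3/16 = 40.3125
  clean-shank single-comb: 215 × 1/16 = 13.4375
χ² = Σ (O − E)² / E
  feathered-shank pea-comb: (160 − 120.9375)² / 120.9375 = 12.6171
  feathered-shank single-comb: (24 − 40.3125)² / 40.3125 = 6.6009
  clean-shank pea-comb: (23 − 40.3125)² / 40.3125 = 7.4350
  clean-shank single-comb: (8 − 13.4375)² / 13.4375 = 2.2003
χ² = 12.6171 + 6.6009 + 7.4350 + 2.2003 = 28.8533 ≈ 28.853

28.853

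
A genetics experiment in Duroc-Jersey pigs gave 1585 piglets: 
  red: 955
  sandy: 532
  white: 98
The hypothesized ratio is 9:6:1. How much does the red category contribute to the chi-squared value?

4.514

Expected counts for N = 1585 under a 9:6:1 ratio (total parts = 16):
  red: 1585 × 9/16 = 891.5625
  sandy: 1585 × 6/16 = 594.375
  white: 1585 × 1/16 = 99.0625
Contribution of red: (955 − 891.5625)² / 891.5625 = 4.5138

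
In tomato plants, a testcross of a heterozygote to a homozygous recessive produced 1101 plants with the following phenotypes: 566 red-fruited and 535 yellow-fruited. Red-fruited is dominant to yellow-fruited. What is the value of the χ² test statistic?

A testcross of a heterozygote (Aa × aa) gives a 1:1 phenotypic ratio.
Expected counts for N = 1101 under a 1:1 ratio (total parts = 2):
  red-fruited: 1101 × 1/2 = 550.5
  yellow-fruited: 1101 × 1/2 = 550.5
χ² = Σ (O − E)² / E
  red-fruited: (566 − 550.5)² / 550.5 = 0.4364
  yellow-fruited: (535 − 550.5)² / 550.5 = 0.4364
χ² = 0.4364 + 0.4364 = 0.8728 ≈ 0.873

0.873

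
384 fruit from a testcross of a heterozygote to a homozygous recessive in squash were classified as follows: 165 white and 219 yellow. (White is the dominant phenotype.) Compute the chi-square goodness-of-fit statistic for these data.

7.594

A testcross of a heterozygote (Aa × aa) gives a 1:1 phenotypic ratio.
Total ratio parts = 2. Expected numbers out of 384:
  white: 384 × 1/2 = 192
  yellow: 384 × 1/2 = 192
χ² = Σ (O − E)² / E
  white: (165 − 192)² / 192 = 3.7969
  yellow: (219 − 192)² / 192 = 3.7969
χ² = 3.7969 + 3.7969 = 7.5938 ≈ 7.594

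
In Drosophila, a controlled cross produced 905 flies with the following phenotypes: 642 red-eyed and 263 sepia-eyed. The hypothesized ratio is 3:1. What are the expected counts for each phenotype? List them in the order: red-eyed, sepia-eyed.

The 3:1 ratio has 4 parts, so with N = 905 the expected counts are:
  red-eyed: 905 × 3/4 = 678.75
  sepia-eyed: 905 × 1/4 = 226.25

678.75, 226.25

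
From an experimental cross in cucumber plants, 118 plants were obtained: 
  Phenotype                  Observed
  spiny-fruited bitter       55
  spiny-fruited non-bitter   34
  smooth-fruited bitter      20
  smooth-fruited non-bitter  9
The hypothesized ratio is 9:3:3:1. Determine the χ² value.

8.885

The 9:3:3:1 ratio has 16 parts, so with N = 118 the expected counts are:
  spiny-fruited bitter: 118 × 9/16 = 66.375
  spiny-fruited non-bitter: 118 × 3/16 = 22.125
  smooth-fruited bitter: 118 × 3/16 = 22.125
  smooth-fruited non-bitter: 118 × 1/16 = 7.375
χ² = Σ (O − E)² / E
  spiny-fruited bitter: (55 − 66.375)² / 66.375 = 1.9494
  spiny-fruited non-bitter: (34 − 22.125)² / 22.125 = 6.3736
  smooth-fruited bitter: (20 − 22.125)² / 22.125 = 0.2041
  smooth-fruited non-bitter: (9 − 7.375)² / 7.375 = 0.3581
χ² = 1.9494 + 6.3736 + 0.2041 + 0.3581 = 8.8852 ≈ 8.885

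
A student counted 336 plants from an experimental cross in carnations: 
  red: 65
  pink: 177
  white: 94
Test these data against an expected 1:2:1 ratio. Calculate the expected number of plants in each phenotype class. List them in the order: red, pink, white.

Under the 1:2:1 hypothesis (Σ ratio = 4, N = 336):
  red: 336 × 1/4 = 84
  pink: 336 × 2/4 = 168
  white: 336 × 1/4 = 84

84, 168, 84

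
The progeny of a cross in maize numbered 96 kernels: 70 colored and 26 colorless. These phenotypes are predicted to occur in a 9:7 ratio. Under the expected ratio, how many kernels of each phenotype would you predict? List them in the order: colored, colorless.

The 9:7 ratio has 16 parts, so with N = 96 the expected counts are:
  colored: 96 × 9/16 = 54
  colorless: 96 × 7/16 = 42

54, 42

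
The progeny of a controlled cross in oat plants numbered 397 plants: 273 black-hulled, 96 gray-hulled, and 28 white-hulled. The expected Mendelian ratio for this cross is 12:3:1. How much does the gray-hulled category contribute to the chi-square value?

6.246

The 12:3:1 ratio has 16 parts, so with N = 397 the expected counts are:
  black-hulled: 397 × 12/16 = 297.75
  gray-hulled: 397 × 3/16 = 74.4375
  white-hulled: 397 × 1/16 = 24.8125
Contribution of gray-hulled: (96 − 74.4375)² / 74.4375 = 6.2461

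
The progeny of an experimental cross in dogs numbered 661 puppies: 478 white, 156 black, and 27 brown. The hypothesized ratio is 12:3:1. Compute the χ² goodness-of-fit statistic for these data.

The 12:3:1 ratio has 16 parts, so with N = 661 the expected counts are:
  white: 661 × 12/16 = 495.75
  black: 661 × 3/16 = 123.9375
  brown: 661 × 1/16 = 41.3125
χ² = Σ (O − E)² / E
  white: (478 − 495.75)² / 495.75 = 0.6355
  black: (156 − 123.9375)² / 123.9375 = 8.2945
  brown: (27 − 41.3125)² / 41.3125 = 4.9585
χ² = 0.6355 + 8.2945 + 4.9585 = 13.8885 ≈ 13.889

13.889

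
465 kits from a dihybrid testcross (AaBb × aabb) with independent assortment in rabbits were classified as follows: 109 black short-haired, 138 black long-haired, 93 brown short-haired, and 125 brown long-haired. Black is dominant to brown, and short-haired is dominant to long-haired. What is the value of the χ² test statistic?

A dihybrid testcross with independent assortment gives a 1:1:1:1 ratio.
Under the 1:1:1:1 hypothesis (Σ ratio = 4, N = 465):
  black short-haired: 465 × 1/4 = 116.25
  black long-haired: 465 × 1/4 = 116.25
  brown short-haired: 465 × 1/4 = 116.25
  brown long-haired: 465 × 1/4 = 116.25
χ² = Σ (O − E)² / E
  black short-haired: (109 − 116.25)² / 116.25 = 0.4522
  black long-haired: (138 − 116.25)² / 116.25 = 4.0694
  brown short-haired: (93 − 116.25)² / 116.25 = 4.6500
  brown long-haired: (125 − 116.25)² / 116.25 = 0.6586
χ² = 0.4522 + 4.0694 + 4.6500 + 0.6586 = 9.8302 ≈ 9.830

9.830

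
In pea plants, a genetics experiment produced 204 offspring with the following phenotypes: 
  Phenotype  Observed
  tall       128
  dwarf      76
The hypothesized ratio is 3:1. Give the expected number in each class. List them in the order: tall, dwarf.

153, 51

The 3:1 ratio has 4 parts, so with N = 204 the expected counts are:
  tall: 204 × 3/4 = 153
  dwarf: 204 × 1/4 = 51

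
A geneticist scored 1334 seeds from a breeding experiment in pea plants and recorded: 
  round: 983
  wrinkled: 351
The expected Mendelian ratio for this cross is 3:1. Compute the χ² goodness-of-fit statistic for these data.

Total ratio parts = 4. Expected numbers out of 1334:
  round: 1334 × 3/4 = 1000.5
  wrinkled: 1334 × 1/4 = 333.5
χ² = Σ (O − E)² / E
  round: (983 − 1000.5)² / 1000.5 = 0.3061
  wrinkled: (351 − 333.5)² / 333.5 = 0.9183
χ² = 0.3061 + 0.9183 = 1.2244 ≈ 1.224

1.224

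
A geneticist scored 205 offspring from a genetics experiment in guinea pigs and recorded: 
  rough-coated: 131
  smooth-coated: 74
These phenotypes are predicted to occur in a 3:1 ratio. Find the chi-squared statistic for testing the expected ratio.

13.465

Expected counts for N = 205 under a 3:1 ratio (total parts = 4):
  rough-coated: 205 × 3/4 = 153.75
  smooth-coated: 205 × 1/4 = 51.25
χ² = Σ (O − E)² / E
  rough-coated: (131 − 153.75)² / 153.75 = 3.3663
  smooth-coated: (74 − 51.25)² / 51.25 = 10.0988
χ² = 3.3663 + 10.0988 = 13.4651 ≈ 13.465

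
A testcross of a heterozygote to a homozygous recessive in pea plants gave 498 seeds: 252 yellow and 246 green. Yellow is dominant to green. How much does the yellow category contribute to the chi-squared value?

A testcross of a heterozygote (Aa × aa) gives a 1:1 phenotypic ratio.
The 1:1 ratio has 2 parts, so with N = 498 the expected counts are:
  yellow: 498 × 1/2 = 249
  green: 498 × 1/2 = 249
Contribution of yellow: (252 − 249)² / 249 = 0.0361

0.036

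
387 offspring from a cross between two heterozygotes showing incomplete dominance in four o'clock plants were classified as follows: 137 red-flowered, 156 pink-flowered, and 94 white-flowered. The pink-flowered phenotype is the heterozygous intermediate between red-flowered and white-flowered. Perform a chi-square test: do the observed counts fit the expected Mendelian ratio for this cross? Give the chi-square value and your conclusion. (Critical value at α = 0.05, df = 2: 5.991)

24.090; not consistent

With incomplete dominance, a heterozygote × heterozygote cross gives a 1:2:1 phenotypic ratio.
Under the 1:2:1 hypothesis (Σ ratio = 4, N = 387):
  red-flowered: 387 × 1/4 = 96.75
  pink-flowered: 387 × 2/4 = 193.5
  white-flowered: 387 × 1/4 = 96.75
χ² = Σ (O − E)² / E
  red-flowered: (137 − 96.75)² / 96.75 = 16.7448
  pink-flowered: (156 − 193.5)² / 193.5 = 7.2674
  white-flowered: (94 − 96.75)² / 96.75 = 0.0782
χ² = 16.7448 + 7.2674 + 0.0782 = 24.0904 ≈ 24.090
Degrees of freedom = 3 − 1 = 2; critical value at α = 0.05 is 5.991.
Since 24.090 > 5.991, we reject the null hypothesis — the data do not fit the 1:2:1 ratio.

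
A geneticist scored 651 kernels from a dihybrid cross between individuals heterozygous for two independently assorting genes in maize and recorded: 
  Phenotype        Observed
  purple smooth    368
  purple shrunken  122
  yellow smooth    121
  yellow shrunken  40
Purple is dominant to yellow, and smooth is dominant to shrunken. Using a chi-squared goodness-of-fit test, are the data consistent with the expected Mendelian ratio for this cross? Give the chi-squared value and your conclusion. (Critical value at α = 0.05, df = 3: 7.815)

0.030; consistent

A dihybrid F₂ with independent assortment and complete dominance at both loci gives a 9:3:3:1 phenotypic ratio.
Under the 9:3:3:1 hypothesis (Σ ratio = 16, N = 651):
  purple smooth: 651 × 9/16 = 366.1875
  purple shrunken: 651 × 3/16 = 122.0625
  yellow smooth: 651 × 3/16 = 122.0625
  yellow shrunken: 651 × 1/16 = 40.6875
χ² = Σ (O − E)² / E
  purple smooth: (368 − 366.1875)² / 366.1875 = 0.0090
  purple shrunken: (122 − 122.0625)² / 122.0625 = 0.0000
  yellow smooth: (121 − 122.0625)² / 122.0625 = 0.0092
  yellow shrunken: (40 − 40.6875)² / 40.6875 = 0.0116
χ² = 0.0090 + 0.0000 + 0.0092 + 0.0116 = 0.0298 ≈ 0.030
Degrees of freedom = 4 − 1 = 3; critical value at α = 0.05 is 7.815.
Since 0.030 < 7.815, we fail to reject the null hypothesis — the data are consistent with the 9:3:3:1 ratio.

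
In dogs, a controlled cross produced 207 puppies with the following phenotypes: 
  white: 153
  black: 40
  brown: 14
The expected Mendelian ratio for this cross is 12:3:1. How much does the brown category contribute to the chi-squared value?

0.087

The 12:3:1 ratio has 16 parts, so with N = 207 the expected counts are:
  white: 207 × 12/16 = 155.25
  black: 207 × 3/16 = 38.8125
  brown: 207 × 1/16 = 12.9375
Contribution of brown: (14 − 12.9375)² / 12.9375 = 0.0873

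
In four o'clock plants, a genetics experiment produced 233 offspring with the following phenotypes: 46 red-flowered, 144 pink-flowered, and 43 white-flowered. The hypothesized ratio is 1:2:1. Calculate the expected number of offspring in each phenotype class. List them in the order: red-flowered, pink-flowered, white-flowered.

58.25, 116.5, 58.25

Under the 1:2:1 hypothesis (Σ ratio = 4, N = 233):
  red-flowered: 233 × 1/4 = 58.25
  pink-flowered: 233 × 2/4 = 116.5
  white-flowered: 233 × 1/4 = 58.25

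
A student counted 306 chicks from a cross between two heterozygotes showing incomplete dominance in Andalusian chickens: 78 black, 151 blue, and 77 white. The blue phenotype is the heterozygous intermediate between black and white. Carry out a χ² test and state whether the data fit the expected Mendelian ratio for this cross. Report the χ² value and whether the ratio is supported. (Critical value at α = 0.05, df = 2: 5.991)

With incomplete dominance, a heterozygote × heterozygote cross gives a 1:2:1 phenotypic ratio.
Expected counts for N = 306 under a 1:2:1 ratio (total parts = 4):
  black: 306 × 1/4 = 76.5
  blue: 306 × 2/4 = 153
  white: 306 × 1/4 = 76.5
χ² = Σ (O − E)² / E
  black: (78 − 76.5)² / 76.5 = 0.0294
  blue: (151 − 153)² / 153 = 0.0261
  white: (77 − 76.5)² / 76.5 = 0.0033
χ² = 0.0294 + 0.0261 + 0.0033 = 0.0588 ≈ 0.059
Degrees of freedom = 3 − 1 = 2; critical value at α = 0.05 is 5.991.
Since 0.059 < 5.991, we fail to reject the null hypothesis — the data are consistent with the 1:2:1 ratio.

0.059; consistent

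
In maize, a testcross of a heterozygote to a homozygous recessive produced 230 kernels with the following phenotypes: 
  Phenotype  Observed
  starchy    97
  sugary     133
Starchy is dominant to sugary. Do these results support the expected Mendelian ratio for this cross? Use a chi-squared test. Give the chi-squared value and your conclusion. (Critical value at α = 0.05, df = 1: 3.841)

5.635; not consistent

A testcross of a heterozygote (Aa × aa) gives a 1:1 phenotypic ratio.
Expected counts for N = 230 under a 1:1 ratio (total parts = 2):
  starchy: 230 × 1/2 = 115
  sugary: 230 × 1/2 = 115
χ² = Σ (O − E)² / E
  starchy: (97 − 115)² / 115 = 2.8174
  sugary: (133 − 115)² / 115 = 2.8174
χ² = 2.8174 + 2.8174 = 5.6348 ≈ 5.635
Degrees of freedom = 2 − 1 = 1; critical value at α = 0.05 is 3.841.
Since 5.635 > 3.841, we reject the null hypothesis — the data do not fit the 1:1 ratio.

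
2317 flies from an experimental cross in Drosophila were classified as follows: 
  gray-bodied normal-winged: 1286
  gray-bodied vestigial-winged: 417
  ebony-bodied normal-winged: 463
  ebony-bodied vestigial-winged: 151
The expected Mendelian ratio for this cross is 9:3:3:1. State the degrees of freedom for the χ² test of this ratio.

A goodness-of-fit test with 4 phenotype classes has df = 4 − 1 = 3.

3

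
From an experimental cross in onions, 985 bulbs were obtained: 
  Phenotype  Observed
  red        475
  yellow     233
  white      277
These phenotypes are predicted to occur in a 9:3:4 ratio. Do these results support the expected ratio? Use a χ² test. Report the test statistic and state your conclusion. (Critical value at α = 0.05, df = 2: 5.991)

Under the 9:3:4 hypothesis (Σ ratio = 16, N = 985):
  red: 985 × 9/16 = 554.0625
  yellow: 985 × 3/16 = 184.6875
  white: 985 × 4/16 = 246.25
χ² = Σ (O − E)² / E
  red: (475 − 554.0625)² / 554.0625 = 11.2819
  yellow: (233 − 184.6875)² / 184.6875 = 12.6381
  white: (277 − 246.25)² / 246.25 = 3.8398
χ² = 11.2819 + 12.6381 + 3.8398 = 27.7598 ≈ 27.760
Degrees of freedom = 3 − 1 = 2; critical value at α = 0.05 is 5.991.
Since 27.760 > 5.991, we reject the null hypothesis — the data do not fit the 9:3:4 ratio.

27.760; not consistent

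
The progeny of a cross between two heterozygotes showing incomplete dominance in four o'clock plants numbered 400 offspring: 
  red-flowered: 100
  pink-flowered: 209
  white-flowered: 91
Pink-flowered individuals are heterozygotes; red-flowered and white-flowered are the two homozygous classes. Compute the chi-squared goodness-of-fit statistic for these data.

1.215

With incomplete dominance, a heterozygote × heterozygote cross gives a 1:2:1 phenotypic ratio.
Expected counts for N = 400 under a 1:2:1 ratio (total parts = 4):
  red-flowered: 400 × 1/4 = 100
  pink-flowered: 400 × 2/4 = 200
  white-flowered: 400 × 1/4 = 100
χ² = Σ (O − E)² / E
  red-flowered: (100 − 100)² / 100 = 0.0000
  pink-flowered: (209 − 200)² / 200 = 0.4050
  white-flowered: (91 − 100)² / 100 = 0.8100
χ² = 0.0000 + 0.4050 + 0.8100 = 1.215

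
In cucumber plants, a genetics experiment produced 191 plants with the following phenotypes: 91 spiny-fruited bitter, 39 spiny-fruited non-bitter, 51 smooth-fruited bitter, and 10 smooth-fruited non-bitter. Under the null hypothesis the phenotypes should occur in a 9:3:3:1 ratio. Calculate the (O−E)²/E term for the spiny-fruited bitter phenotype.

2.515

Expected counts for N = 191 under a 9:3:3:1 ratio (total parts = 16):
  spiny-fruited bitter: 191 × 9/16 = 107.4375
  spiny-fruited non-bitter: 191 × 3/16 = 35.8125
  smooth-fruited bitter: 191 × 3/16 = 35.8125
  smooth-fruited non-bitter: 191 × 1/16 = 11.9375
Contribution of spiny-fruited bitter: (91 − 107.4375)² / 107.4375 = 2.5149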